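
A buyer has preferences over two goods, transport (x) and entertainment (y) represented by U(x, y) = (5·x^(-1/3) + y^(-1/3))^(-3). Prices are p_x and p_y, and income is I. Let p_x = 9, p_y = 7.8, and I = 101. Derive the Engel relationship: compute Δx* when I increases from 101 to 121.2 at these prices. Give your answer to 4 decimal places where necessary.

MU_x ∝ 5·x^(-4/3), MU_y ∝ y^(-4/3), so MRS = 5·(y/x)^(4/3) = p_x/p_y.
Solve for the ratio: y/x = [(1/5)·p_x/p_y]^(0.75).
With the ratio pinned down, the budget gives x* = I/(p_x + p_y·(y/x)) and y* = (y/x)·x*.
Numerically y/x = 0.332953, so x* = 101/(9 + 7.8·0.332953) = 8.7091.
At I' = 121.2: x* = 10.4509. Change: 10.4509 − 8.7091 = 1.7418.

Δx* = 1.7418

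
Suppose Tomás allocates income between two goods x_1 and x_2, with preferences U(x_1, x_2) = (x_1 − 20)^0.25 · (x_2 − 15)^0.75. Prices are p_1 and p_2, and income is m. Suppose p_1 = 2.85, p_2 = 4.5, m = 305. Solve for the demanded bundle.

x_1* = 35.8333, x_2* = 45.0833

After buying the subsistence bundle (20, 15), a share 0.25 of the remaining income goes to x_1: x_1* = 20 + 0.25·(m − 20p_1 − 15p_2)/p_1.
Discretionary income = 305 − 20·2.85 − 15·4.5 = 180.5; x_1* = 20 + 0.25·180.5/2.85 = 35.8333; x_2* = 15 + 0.75·180.5/4.5 = 45.0833.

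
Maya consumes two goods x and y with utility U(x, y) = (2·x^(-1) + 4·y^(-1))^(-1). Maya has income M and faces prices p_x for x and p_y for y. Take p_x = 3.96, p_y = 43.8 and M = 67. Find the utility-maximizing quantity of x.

With the ratio pinned down, the budget gives x* = M/(p_x + p_y·(y/x)) and y* = (y/x)·x*.
Numerically y/x = 0.425232, so x* = 67/(3.96 + 43.8·0.425232) = 2.9666.

x* = 2.9666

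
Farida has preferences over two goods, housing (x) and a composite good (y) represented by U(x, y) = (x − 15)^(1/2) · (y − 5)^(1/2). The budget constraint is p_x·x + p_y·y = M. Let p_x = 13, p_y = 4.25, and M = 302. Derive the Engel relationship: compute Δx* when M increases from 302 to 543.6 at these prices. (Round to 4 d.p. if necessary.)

Δx* = 9.2923

MRS = (y−5)/(x−15). Tangency with p_x/p_y gives y−5 = (p_x/p_y)·(x−15).
Substituting into the budget: x* = 15 + 0.5·(M − 15·p_x − 5·p_y)/p_x, and y* = 5 + 0.5·(…)/p_y.
Discretionary income = 302 − 15·13 − 5·4.25 = 85.75; x* = 15 + 0.5·85.75/13 = 18.2981.
At M' = 543.6: x* = 27.5904. Change: 27.5904 − 18.2981 = 9.2923.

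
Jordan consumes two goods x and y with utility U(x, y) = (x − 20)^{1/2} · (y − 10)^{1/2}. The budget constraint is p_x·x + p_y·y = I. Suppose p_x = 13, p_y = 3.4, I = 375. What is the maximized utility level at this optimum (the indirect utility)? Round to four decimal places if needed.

V = 6.0918

This is Cobb-Douglas in (x−20, y−10): tangency gives 0.5·p_y·(y−10) = 0.5·p_x·(x−20).
After buying the subsistence bundle (20, 10), a share 0.5 of the remaining income goes to x: x* = 20 + 0.5·(I − 20p_x − 10p_y)/p_x.
Discretionary income = 375 − 20·13 − 10·3.4 = 81; x* = 20 + 0.5·81/13 = 23.1154; y* = 10 + 0.5·81/3.4 = 21.9118.
Utility at the optimum: U(23.1154, 21.9118) = 6.0918.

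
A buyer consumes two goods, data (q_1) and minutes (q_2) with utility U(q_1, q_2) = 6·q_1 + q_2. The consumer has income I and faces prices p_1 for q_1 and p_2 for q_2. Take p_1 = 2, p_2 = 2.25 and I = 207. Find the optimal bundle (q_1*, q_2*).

Linear utility — the consumer picks whichever good has higher MU/price: 6/2 = 3 vs 1/2.25 = 0.4444.
q_1 gives more utility per dollar, so spend all income on q_1: q_1* = I/p_1, q_2* = 0.
Numerically: q_1* = 103.5, q_2* = 0.

q_1* = 103.5, q_2* = 0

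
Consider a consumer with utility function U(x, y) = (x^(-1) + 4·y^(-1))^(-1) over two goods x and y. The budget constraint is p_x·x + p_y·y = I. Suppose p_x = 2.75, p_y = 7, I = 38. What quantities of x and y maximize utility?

From the CES first-order condition, (1/4)·(y/x)^(2) = p_x/p_y.
Solve for the ratio: y/x = [4·p_x/p_y]^(0.5).
With the ratio pinned down, the budget gives x* = I/(p_x + p_y·(y/x)) and y* = (y/x)·x*.
Numerically y/x = 1.253566, so x* = 38/(2.75 + 7·1.253566) = 3.2972 and y* = 1.253566·3.2972 = 4.1332.

x* = 3.2972, y* = 4.1332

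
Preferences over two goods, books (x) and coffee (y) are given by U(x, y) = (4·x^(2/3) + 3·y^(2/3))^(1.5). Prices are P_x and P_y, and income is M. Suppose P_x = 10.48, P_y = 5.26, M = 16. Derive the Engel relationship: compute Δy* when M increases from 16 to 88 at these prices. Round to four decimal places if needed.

From the CES first-order condition, (4/3)·(y/x)^(1/3) = P_x/P_y.
Hence y/x = ((3/4)·P_x/P_y)^(1/(1/3)), i.e. raised to the 3 power.
With the ratio pinned down, the budget gives x* = M/(P_x + P_y·(y/x)) and y* = (y/x)·x*.
Numerically y/x = 3.336648, so x* = 16/(10.48 + 5.26·3.336648) = 0.5708 and y* = 3.336648·0.5708 = 1.9046.
At M' = 88: y* = 10.4751. Change: 10.4751 − 1.9046 = 8.5705.

Δy* = 8.5705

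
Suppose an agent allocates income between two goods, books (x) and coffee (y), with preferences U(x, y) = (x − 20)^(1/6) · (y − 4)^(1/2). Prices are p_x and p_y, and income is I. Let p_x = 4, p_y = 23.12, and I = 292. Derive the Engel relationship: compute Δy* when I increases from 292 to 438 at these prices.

Let x' = x−20, y' = y−4. MRS = (1/3)·y'/x' = p_x/p_y.
Substituting into the budget: x* = 20 + 0.25·(I − 20·p_x − 4·p_y)/p_x, and y* = 4 + 0.75·(…)/p_y.
Discretionary income = 292 − 20·4 − 4·23.12 = 119.52; y* = 4 + 0.75·119.52/23.12 = 7.8772.
At I' = 438: y* = 12.6133. Change: 12.6133 − 7.8772 = 4.7362.

Δy* = 4.7362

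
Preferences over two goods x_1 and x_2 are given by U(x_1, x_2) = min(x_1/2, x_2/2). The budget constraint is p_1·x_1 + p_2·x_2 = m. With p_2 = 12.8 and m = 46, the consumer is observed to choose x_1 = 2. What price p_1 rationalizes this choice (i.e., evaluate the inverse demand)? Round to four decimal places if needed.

p_1 = 10.2

Leontief preferences: the optimum is at the kink where x_1/2 = x_2/2, i.e. x_2 = x_1.
Budget: p_1·x_1 + p_2·x_1 = m, so (2·p_1 + 2·p_2)·x_1 = 2·m.
Demand: x_1*(p_1,p_2,m) = 2·m/(2·p_1 + 2·p_2), x_2* = 2·m/(2·p_1 + 2·p_2).
Set x_1* = 2 in the demand function and solve for p_1: p_1 = 10.2.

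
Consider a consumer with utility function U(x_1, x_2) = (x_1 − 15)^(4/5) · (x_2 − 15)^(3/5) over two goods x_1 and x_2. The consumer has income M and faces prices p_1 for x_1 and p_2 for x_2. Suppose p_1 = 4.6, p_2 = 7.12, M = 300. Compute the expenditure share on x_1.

Substituting into the budget: x_1* = 15 + 4/7·(M − 15·p_1 − 15·p_2)/p_1, and x_2* = 15 + 3/7·(…)/p_2.
Discretionary income = 300 − 15·4.6 − 15·7.12 = 124.2; x_1* = 15 + 4/7·124.2/4.6 = 30.4286; x_2* = 15 + 3/7·124.2/7.12 = 22.4759.
Expenditure on x_1: 4.6·30.4286 = 139.9714; share = 0.4666.

share on x_1 = 0.4666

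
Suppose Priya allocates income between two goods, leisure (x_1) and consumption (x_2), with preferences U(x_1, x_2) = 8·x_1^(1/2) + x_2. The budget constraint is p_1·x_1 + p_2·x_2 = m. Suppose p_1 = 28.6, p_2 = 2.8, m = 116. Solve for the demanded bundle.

x_1* = 0.1534, x_2* = 39.8621

MU_x_1 = 4/√x_1, MU_x_2 = 1. Tangency: 4/√x_1 = p_1/p_2.
Solve: √x_1 = 4·p_2/p_1, so x_1*(p_1,p_2) = (4·p_2/p_1)², and x_2* = (m − p_1·x_1*)/p_2.
Plugging in: x_1* = (4·2.8/28.6)² = 0.1534, x_2* = 39.8621.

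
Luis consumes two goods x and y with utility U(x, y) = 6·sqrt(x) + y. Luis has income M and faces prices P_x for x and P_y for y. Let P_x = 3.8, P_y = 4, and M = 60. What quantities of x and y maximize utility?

x* = 9.9723, y* = 5.5263

Solve: √x = 3·P_y/P_x, so x*(P_x,P_y) = (3·P_y/P_x)², and y* = (M − P_x·x*)/P_y.
Plugging in: x* = (3·4/3.8)² = 9.9723, y* = 5.5263.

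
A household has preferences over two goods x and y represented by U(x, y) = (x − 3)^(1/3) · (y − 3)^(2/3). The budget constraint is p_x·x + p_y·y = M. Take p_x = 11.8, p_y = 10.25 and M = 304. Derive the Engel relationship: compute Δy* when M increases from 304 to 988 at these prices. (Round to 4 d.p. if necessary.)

Δy* = 44.4878

This is Cobb-Douglas in (x−3, y−3): tangency gives 1/3·p_y·(y−3) = 2/3·p_x·(x−3).
After buying the subsistence bundle (3, 3), a share 1/3 of the remaining income goes to x: x* = 3 + 1/3·(M − 3p_x − 3p_y)/p_x.
Discretionary income = 304 − 3·11.8 − 3·10.25 = 237.85; y* = 3 + 2/3·237.85/10.25 = 18.4699.
At M' = 988: y* = 62.9577. Change: 62.9577 − 18.4699 = 44.4878.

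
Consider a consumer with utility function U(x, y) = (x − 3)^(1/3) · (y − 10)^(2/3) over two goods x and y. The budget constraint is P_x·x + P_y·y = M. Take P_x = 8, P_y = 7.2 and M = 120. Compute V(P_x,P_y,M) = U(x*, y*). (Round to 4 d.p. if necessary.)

V = 1.7029

This is Cobb-Douglas in (x−3, y−10): tangency gives 1/3·P_y·(y−10) = 2/3·P_x·(x−3).
Substituting into the budget: x* = 3 + 1/3·(M − 3·P_x − 10·P_y)/P_x, and y* = 10 + 2/3·(…)/P_y.
Discretionary income = 120 − 3·8 − 10·7.2 = 24; x* = 3 + 1/3·24/8 = 4; y* = 10 + 2/3·24/7.2 = 12.2222.
Utility at the optimum: U(4, 12.2222) = 1.7029.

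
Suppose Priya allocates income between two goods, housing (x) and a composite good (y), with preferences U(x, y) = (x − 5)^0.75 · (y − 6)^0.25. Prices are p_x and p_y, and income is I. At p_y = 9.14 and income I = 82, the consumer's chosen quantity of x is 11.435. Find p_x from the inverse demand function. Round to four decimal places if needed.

MRS = 3·(y−6)/(x−5). Tangency with p_x/p_y gives y−6 = (1/3)·(p_x/p_y)·(x−5).
After buying the subsistence bundle (5, 6), a share 0.75 of the remaining income goes to x: x* = 5 + 0.75·(I − 5p_x − 6p_y)/p_x.
Set x* = 11.435 in the demand function and solve for p_x: p_x = 2.

p_x = 2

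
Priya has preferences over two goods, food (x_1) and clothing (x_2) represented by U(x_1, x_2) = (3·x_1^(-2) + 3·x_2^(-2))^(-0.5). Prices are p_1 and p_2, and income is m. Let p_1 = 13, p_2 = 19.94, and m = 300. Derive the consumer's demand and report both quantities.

x_1* = 9.9042, x_2* = 8.588

MU_x_1 ∝ 3·x_1^(-3), MU_x_2 ∝ 3·x_2^(-3), so MRS = (x_2/x_1)^(3) = p_1/p_2.
Hence x_2/x_1 = (p_1/p_2)^(1/(3)), i.e. raised to the 1/3 power.
Substitute x_2 = (x_2/x_1)·x_1 into the budget: x_1* = m/(p_1 + p_2·(x_2/x_1)).
Numerically x_2/x_1 = 0.867107, so x_1* = 300/(13 + 19.94·0.867107) = 9.9042 and x_2* = 0.867107·9.9042 = 8.588.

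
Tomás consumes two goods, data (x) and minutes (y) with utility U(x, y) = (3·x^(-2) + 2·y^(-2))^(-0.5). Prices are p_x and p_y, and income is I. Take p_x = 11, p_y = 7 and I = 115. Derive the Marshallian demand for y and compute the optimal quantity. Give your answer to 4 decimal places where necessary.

From the CES first-order condition, (3/2)·(y/x)^(3) = p_x/p_y.
Solve for the ratio: y/x = [(2/3)·p_x/p_y]^(1/3).
With the ratio pinned down, the budget gives x* = I/(p_x + p_y·(y/x)) and y* = (y/x)·x*.
Numerically y/x = 1.015628, so x* = 115/(11 + 7·1.015628) = 6.3503 and y* = 1.015628·6.3503 = 6.4495.

y* = 6.4495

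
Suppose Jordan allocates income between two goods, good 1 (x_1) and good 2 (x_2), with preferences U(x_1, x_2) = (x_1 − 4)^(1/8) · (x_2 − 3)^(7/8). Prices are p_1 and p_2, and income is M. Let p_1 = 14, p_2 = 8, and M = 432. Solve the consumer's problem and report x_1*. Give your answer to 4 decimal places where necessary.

MRS = (1/7)·(x_2−3)/(x_1−4). Tangency with p_1/p_2 gives x_2−3 = 7·(p_1/p_2)·(x_1−4).
After buying the subsistence bundle (4, 3), a share 0.125 of the remaining income goes to x_1: x_1* = 4 + 0.125·(M − 4p_1 − 3p_2)/p_1.
Discretionary income = 432 − 4·14 − 3·8 = 352; x_1* = 4 + 0.125·352/14 = 7.1429.

x_1* = 7.1429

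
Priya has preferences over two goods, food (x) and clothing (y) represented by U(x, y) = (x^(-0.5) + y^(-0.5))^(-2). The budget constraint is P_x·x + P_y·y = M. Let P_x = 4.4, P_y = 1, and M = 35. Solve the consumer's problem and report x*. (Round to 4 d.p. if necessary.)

From the CES first-order condition, (y/x)^(1.5) = P_x/P_y.
Solve for the ratio: y/x = [P_x/P_y]^(2/3).
With the ratio pinned down, the budget gives x* = M/(P_x + P_y·(y/x)) and y* = (y/x)·x*.
Numerically y/x = 2.685149, so x* = 35/(4.4 + 1·2.685149) = 4.9399.

x* = 4.9399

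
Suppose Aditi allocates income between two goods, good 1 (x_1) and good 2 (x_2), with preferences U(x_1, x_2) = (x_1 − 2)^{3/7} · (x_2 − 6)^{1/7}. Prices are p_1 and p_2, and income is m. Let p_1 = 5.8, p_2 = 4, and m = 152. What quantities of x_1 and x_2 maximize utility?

After buying the subsistence bundle (2, 6), a share 0.75 of the remaining income goes to x_1: x_1* = 2 + 0.75·(m − 2p_1 − 6p_2)/p_1.
Discretionary income = 152 − 2·5.8 − 6·4 = 116.4; x_1* = 2 + 0.75·116.4/5.8 = 17.0517; x_2* = 6 + 0.25·116.4/4 = 13.275.

x_1* = 17.0517, x_2* = 13.275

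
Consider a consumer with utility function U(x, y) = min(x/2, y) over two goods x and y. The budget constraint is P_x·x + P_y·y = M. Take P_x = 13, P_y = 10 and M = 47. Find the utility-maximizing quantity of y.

y* = 1.3056

Leontief preferences: the optimum is at the kink where x/2 = y/1, i.e. y = (1/2)·x.
Budget: P_x·x + P_y·(1/2)·x = M, so (2·P_x + P_y)·x = 2·M.
Demand: x*(P_x,P_y,M) = 2·M/(2·P_x + P_y), y* = M/(2·P_x + P_y).
Here 2·13 + 10 = 36, giving y* = 1.3056.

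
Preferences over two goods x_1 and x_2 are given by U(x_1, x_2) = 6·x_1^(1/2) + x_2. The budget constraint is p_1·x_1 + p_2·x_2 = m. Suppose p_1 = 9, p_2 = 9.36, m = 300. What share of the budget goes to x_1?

share on x_1 = 0.292

Utility is quasi-linear in x_2; the FOC for x_1 is 3/√x_1 = p_1/p_2.
Solve: √x_1 = 3·p_2/p_1, so x_1*(p_1,p_2) = (3·p_2/p_1)², and x_2* = (m − p_1·x_1*)/p_2.
Plugging in: x_1* = (3·9.36/9)² = 9.7344, x_2* = 22.6913.
Expenditure on x_1: 9·9.7344 = 87.6096; share = 0.292.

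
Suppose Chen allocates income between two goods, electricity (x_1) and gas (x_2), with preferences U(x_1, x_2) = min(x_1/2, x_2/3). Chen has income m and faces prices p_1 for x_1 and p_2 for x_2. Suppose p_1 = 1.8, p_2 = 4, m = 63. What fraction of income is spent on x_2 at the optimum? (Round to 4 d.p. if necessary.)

share on x_2 = 0.7692

Demand: x_1*(p_1,p_2,m) = 2·m/(2·p_1 + 3·p_2), x_2* = 3·m/(2·p_1 + 3·p_2).
Here 2·1.8 + 3·4 = 15.6, giving x_1* = 8.0769 and x_2* = 12.1154.
Expenditure on x_2: 4·12.1154 = 48.4615; share = 0.7692.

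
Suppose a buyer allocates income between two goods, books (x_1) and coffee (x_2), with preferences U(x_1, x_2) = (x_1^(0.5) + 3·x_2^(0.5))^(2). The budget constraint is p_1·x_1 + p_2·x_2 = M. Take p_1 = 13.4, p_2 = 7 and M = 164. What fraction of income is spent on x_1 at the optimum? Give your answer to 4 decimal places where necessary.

share on x_1 = 0.0549

MRS = MU_x_1/MU_x_2 = (1/3)·(x_2/x_1)^(0.5). Set equal to p_1/p_2.
Hence x_2/x_1 = (3·p_1/p_2)^(1/(0.5)), i.e. raised to the 2 power.
Substitute x_2 = (x_2/x_1)·x_1 into the budget: x_1* = M/(p_1 + p_2·(x_2/x_1)).
Numerically x_2/x_1 = 32.980408, so x_1* = 164/(13.4 + 7·32.980408) = 0.6714 and x_2* = 32.980408·0.6714 = 22.1433.
Expenditure on x_1: 13.4·0.6714 = 8.9969; share = 0.0549.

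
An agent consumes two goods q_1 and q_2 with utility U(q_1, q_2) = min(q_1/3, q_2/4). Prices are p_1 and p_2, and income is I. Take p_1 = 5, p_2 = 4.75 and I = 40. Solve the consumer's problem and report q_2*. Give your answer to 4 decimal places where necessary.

q_2* = 4.7059

With perfect complements, no substitution: consume in ratio q_1:q_2 = 3:4.
Budget: p_1·q_1 + p_2·(4/3)·q_1 = I, so (3·p_1 + 4·p_2)·q_1 = 3·I.
Demand: q_1*(p_1,p_2,I) = 3·I/(3·p_1 + 4·p_2), q_2* = 4·I/(3·p_1 + 4·p_2).
Here 3·5 + 4·4.75 = 34, giving q_2* = 4.7059.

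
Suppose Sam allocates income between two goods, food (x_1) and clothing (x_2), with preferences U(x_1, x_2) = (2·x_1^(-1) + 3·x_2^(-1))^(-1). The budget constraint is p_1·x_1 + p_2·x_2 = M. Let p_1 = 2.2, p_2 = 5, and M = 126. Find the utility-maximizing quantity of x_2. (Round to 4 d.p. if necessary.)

MU_x_1 ∝ 2·x_1^(-2), MU_x_2 ∝ 3·x_2^(-2), so MRS = (2/3)·(x_2/x_1)^(2) = p_1/p_2.
Solve for the ratio: x_2/x_1 = [(3/2)·p_1/p_2]^(0.5).
With the ratio pinned down, the budget gives x_1* = M/(p_1 + p_2·(x_2/x_1)) and x_2* = (x_2/x_1)·x_1*.
Numerically x_2/x_1 = 0.812404, so x_1* = 126/(2.2 + 5·0.812404) = 20.1213 and x_2* = 0.812404·20.1213 = 16.3466.

x_2* = 16.3466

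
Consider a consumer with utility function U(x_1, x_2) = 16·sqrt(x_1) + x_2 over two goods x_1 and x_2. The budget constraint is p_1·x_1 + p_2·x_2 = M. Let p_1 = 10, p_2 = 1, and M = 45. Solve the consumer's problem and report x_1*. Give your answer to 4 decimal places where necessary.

MU_x_1 = 8/√x_1, MU_x_2 = 1. Tangency: 8/√x_1 = p_1/p_2.
Thus x_1* = (8·p_2/p_1)² — independent of M — with the rest of income spent on x_2.
Plugging in: x_1* = (8·1/10)² = 0.64.

x_1* = 0.64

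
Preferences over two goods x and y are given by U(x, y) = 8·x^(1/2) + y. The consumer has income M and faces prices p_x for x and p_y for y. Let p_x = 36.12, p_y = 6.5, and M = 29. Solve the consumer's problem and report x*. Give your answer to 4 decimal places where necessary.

MU_x = 4/√x, MU_y = 1. Tangency: 4/√x = p_x/p_y.
Thus x* = (4·p_y/p_x)² — independent of M — with the rest of income spent on y.
Plugging in: x* = (4·6.5/36.12)² = 0.5181.

x* = 0.5181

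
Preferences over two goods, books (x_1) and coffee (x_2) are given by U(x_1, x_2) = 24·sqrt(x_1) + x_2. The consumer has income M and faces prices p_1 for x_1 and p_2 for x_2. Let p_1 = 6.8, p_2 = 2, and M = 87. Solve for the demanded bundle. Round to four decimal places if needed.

x_1* = 12.4567, x_2* = 1.1471

Solve: √x_1 = 12·p_2/p_1, so x_1*(p_1,p_2) = (12·p_2/p_1)², and x_2* = (M − p_1·x_1*)/p_2.
Plugging in: x_1* = (12·2/6.8)² = 12.4567, x_2* = 1.1471.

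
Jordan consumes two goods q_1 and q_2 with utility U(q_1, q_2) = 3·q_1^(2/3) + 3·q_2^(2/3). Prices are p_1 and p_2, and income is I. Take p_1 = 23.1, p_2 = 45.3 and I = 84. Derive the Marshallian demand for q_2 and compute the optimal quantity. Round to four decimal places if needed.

q_2* = 0.3827

MRS = MU_q_1/MU_q_2 = (q_2/q_1)^(1/3). Set equal to p_1/p_2.
Solve for the ratio: q_2/q_1 = [p_1/p_2]^(3).
With the ratio pinned down, the budget gives q_1* = I/(p_1 + p_2·(q_2/q_1)) and q_2* = (q_2/q_1)·q_1*.
Numerically q_2/q_1 = 0.132599, so q_1* = 84/(23.1 + 45.3·0.132599) = 2.8859 and q_2* = 0.132599·2.8859 = 0.3827.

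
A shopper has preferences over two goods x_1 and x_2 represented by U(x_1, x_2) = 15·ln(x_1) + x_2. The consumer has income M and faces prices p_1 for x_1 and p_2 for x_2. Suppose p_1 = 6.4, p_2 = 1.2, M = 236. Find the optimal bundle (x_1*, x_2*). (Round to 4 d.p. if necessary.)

Set MRS = p_1/p_2: (15/x_1)/1 = p_1/p_2.
So x_1*(p_1,p_2) = 15·p_2/p_1, independent of income; and x_2* = (M − 15·p_2)/p_2.
At the given prices: x_1* = 15·1.2/6.4 = 2.8125, and x_2* = 181.6667.

x_1* = 2.8125, x_2* = 181.6667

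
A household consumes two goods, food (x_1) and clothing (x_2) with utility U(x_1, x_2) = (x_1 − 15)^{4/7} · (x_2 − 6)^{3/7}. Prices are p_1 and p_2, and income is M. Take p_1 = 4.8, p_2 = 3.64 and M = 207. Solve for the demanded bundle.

MRS = (4/3)·(x_2−6)/(x_1−15). Tangency with p_1/p_2 gives x_2−6 = (3/4)·(p_1/p_2)·(x_1−15).
Substituting into the budget: x_1* = 15 + 4/7·(M − 15·p_1 − 6·p_2)/p_1, and x_2* = 6 + 3/7·(…)/p_2.
Discretionary income = 207 − 15·4.8 − 6·3.64 = 113.16; x_1* = 15 + 4/7·113.16/4.8 = 28.4714; x_2* = 6 + 3/7·113.16/3.64 = 19.3234.

x_1* = 28.4714, x_2* = 19.3234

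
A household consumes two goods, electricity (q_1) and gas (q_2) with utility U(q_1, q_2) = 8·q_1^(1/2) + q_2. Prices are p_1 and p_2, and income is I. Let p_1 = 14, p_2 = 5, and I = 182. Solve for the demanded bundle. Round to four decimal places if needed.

q_1* = 2.0408, q_2* = 30.6857

MU_q_1 = 4/√q_1, MU_q_2 = 1. Tangency: 4/√q_1 = p_1/p_2.
Solve: √q_1 = 4·p_2/p_1, so q_1*(p_1,p_2) = (4·p_2/p_1)², and q_2* = (I − p_1·q_1*)/p_2.
Plugging in: q_1* = (4·5/14)² = 2.0408, q_2* = 30.6857.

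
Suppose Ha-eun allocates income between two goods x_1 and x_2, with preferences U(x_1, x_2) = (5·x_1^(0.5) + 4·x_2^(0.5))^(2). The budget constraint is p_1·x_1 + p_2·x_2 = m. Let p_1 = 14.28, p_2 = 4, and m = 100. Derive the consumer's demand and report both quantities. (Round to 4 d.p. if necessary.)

x_1* = 2.1319, x_2* = 17.3892

MRS = MU_x_1/MU_x_2 = (5/4)·(x_2/x_1)^(0.5). Set equal to p_1/p_2.
Hence x_2/x_1 = ((4/5)·p_1/p_2)^(1/(0.5)), i.e. raised to the 2 power.
With the ratio pinned down, the budget gives x_1* = m/(p_1 + p_2·(x_2/x_1)) and x_2* = (x_2/x_1)·x_1*.
Numerically x_2/x_1 = 8.156736, so x_1* = 100/(14.28 + 4·8.156736) = 2.1319 and x_2* = 8.156736·2.1319 = 17.3892.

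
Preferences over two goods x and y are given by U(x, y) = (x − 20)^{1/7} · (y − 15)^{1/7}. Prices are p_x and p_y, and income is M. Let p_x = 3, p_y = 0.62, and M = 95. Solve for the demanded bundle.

This is Cobb-Douglas in (x−20, y−15): tangency gives 1/7·p_y·(y−15) = 1/7·p_x·(x−20).
After buying the subsistence bundle (20, 15), a share 0.5 of the remaining income goes to x: x* = 20 + 0.5·(M − 20p_x − 15p_y)/p_x.
Discretionary income = 95 − 20·3 − 15·0.62 = 25.7; x* = 20 + 0.5·25.7/3 = 24.2833; y* = 15 + 0.5·25.7/0.62 = 35.7258.

x* = 24.2833, y* = 35.7258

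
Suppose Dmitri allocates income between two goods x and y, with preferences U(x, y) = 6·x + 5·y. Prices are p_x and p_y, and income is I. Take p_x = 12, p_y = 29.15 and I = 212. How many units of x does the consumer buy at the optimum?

Perfect substitutes: compare marginal utility per dollar. 6/p_x vs 5/p_y → 0.5 vs 0.1715.
x gives more utility per dollar, so spend all income on x: x* = I/p_x, y* = 0.
Numerically: x* = 17.6667, y* = 0.

x* = 17.6667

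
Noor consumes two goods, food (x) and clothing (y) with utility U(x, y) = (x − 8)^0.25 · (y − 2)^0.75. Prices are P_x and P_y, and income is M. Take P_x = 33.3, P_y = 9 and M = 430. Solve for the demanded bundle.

x* = 9.0931, y* = 14.1333

MRS = (1/3)·(y−2)/(x−8). Tangency with P_x/P_y gives y−2 = 3·(P_x/P_y)·(x−8).
After buying the subsistence bundle (8, 2), a share 0.25 of the remaining income goes to x: x* = 8 + 0.25·(M − 8P_x − 2P_y)/P_x.
Discretionary income = 430 − 8·33.3 − 2·9 = 145.6; x* = 8 + 0.25·145.6/33.3 = 9.0931; y* = 2 + 0.75·145.6/9 = 14.1333.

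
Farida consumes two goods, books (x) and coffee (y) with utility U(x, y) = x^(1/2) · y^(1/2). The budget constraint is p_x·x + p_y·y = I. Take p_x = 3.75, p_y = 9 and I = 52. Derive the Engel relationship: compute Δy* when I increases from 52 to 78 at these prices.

MU_x/MU_y = (0.5·y)/(0.5·x); tangency sets this equal to p_x/p_y.
So 0.5·p_y·y = 0.5·p_x·x; combined with the budget, a share 0.5 of income goes to x.
Demand: x*(p_x,p_y,I) = 0.5·I/p_x and y* = 0.5·I/p_y.
At p_x=3.75, p_y=9, I=52: y* = 0.5·52/9 = 2.8889.
At I' = 78: y* = 4.3333. Change: 4.3333 − 2.8889 = 1.4444.

Δy* = 1.4444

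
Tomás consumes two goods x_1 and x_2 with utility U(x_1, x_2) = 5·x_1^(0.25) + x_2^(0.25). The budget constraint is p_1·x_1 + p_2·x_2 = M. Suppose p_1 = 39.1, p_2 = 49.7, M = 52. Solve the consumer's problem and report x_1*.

MU_x_1 ∝ 5·x_1^(-0.75), MU_x_2 ∝ x_2^(-0.75), so MRS = 5·(x_2/x_1)^(0.75) = p_1/p_2.
Hence x_2/x_1 = ((1/5)·p_1/p_2)^(1/(0.75)), i.e. raised to the 4/3 power.
With the ratio pinned down, the budget gives x_1* = M/(p_1 + p_2·(x_2/x_1)) and x_2* = (x_2/x_1)·x_1*.
Numerically x_2/x_1 = 0.084944, so x_1* = 52/(39.1 + 49.7·0.084944) = 1.2003.

x_1* = 1.2003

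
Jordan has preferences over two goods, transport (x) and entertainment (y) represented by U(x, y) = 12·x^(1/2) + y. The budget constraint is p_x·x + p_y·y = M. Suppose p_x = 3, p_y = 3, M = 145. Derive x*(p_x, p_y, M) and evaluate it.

x* = 36

Thus x* = (6·p_y/p_x)² — independent of M — with the rest of income spent on y.
Plugging in: x* = (6·3/3)² = 36.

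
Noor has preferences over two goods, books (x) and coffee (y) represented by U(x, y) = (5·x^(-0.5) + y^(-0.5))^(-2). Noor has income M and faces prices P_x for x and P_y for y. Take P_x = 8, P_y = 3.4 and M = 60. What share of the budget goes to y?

share on y = 0.2045

From the CES first-order condition, 5·(y/x)^(1.5) = P_x/P_y.
Hence y/x = ((1/5)·P_x/P_y)^(1/(1.5)), i.e. raised to the 2/3 power.
With the ratio pinned down, the budget gives x* = M/(P_x + P_y·(y/x)) and y* = (y/x)·x*.
Numerically y/x = 0.605007, so x* = 60/(8 + 3.4·0.605007) = 5.966 and y* = 0.605007·5.966 = 3.6095.
Expenditure on y: 3.4·3.6095 = 12.2722; share = 0.2045.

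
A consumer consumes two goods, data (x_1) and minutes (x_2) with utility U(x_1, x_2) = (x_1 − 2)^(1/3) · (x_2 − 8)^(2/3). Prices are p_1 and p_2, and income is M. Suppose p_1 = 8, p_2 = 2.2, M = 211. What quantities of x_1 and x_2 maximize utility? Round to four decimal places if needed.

x_1* = 9.3917, x_2* = 61.7576

Let x_1' = x_1−2, x_2' = x_2−8. MRS = (1/2)·x_2'/x_1' = p_1/p_2.
Substituting into the budget: x_1* = 2 + 1/3·(M − 2·p_1 − 8·p_2)/p_1, and x_2* = 8 + 2/3·(…)/p_2.
Discretionary income = 211 − 2·8 − 8·2.2 = 177.4; x_1* = 2 + 1/3·177.4/8 = 9.3917; x_2* = 8 + 2/3·177.4/2.2 = 61.7576.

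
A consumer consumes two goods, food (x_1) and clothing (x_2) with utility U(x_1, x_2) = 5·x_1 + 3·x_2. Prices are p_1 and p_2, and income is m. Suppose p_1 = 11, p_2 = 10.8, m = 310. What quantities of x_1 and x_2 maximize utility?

x_1 gives more utility per dollar, so spend all income on x_1: x_1* = m/p_1, x_2* = 0.
Numerically: x_1* = 28.1818, x_2* = 0.

x_1* = 28.1818, x_2* = 0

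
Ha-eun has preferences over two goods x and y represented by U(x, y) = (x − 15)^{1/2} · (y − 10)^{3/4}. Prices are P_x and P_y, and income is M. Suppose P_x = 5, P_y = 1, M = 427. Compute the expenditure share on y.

share on y = 0.504

MRS = (2/3)·(y−10)/(x−15). Tangency with P_x/P_y gives y−10 = (3/2)·(P_x/P_y)·(x−15).
After buying the subsistence bundle (15, 10), a share 0.4 of the remaining income goes to x: x* = 15 + 0.4·(M − 15P_x − 10P_y)/P_x.
Discretionary income = 427 − 15·5 − 10·1 = 342; x* = 15 + 0.4·342/5 = 42.36; y* = 10 + 0.6·342/1 = 215.2.
Expenditure on y: 1·215.2 = 215.2; share = 0.504.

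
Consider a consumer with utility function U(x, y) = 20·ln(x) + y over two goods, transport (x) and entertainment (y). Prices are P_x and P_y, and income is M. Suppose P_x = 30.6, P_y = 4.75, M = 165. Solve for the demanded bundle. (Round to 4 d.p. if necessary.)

Set MRS = P_x/P_y: (20/x)/1 = P_x/P_y.
So x*(P_x,P_y) = 20·P_y/P_x, independent of income; and y* = (M − 20·P_y)/P_y.
At the given prices: x* = 20·4.75/30.6 = 3.1046, and y* = 14.7368.

x* = 3.1046, y* = 14.7368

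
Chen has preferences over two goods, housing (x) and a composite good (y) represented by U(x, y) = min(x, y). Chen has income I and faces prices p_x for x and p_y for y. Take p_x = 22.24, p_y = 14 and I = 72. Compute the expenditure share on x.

Leontief preferences: the optimum is at the kink where x/1 = y/1, i.e. y = x.
Budget: p_x·x + p_y·x = I, so (p_x + p_y)·x = I.
Demand: x*(p_x,p_y,I) = I/(p_x + p_y), y* = I/(p_x + p_y).
Here 22.24 + 14 = 36.24, giving x* = 1.9868 and y* = 1.9868.
Expenditure on x: 22.24·1.9868 = 44.1854; share = 0.6137.

share on x = 0.6137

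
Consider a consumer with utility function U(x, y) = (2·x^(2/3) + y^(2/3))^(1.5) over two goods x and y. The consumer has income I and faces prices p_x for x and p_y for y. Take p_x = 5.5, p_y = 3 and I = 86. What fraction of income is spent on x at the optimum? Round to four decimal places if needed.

share on x = 0.7042

With the ratio pinned down, the budget gives x* = I/(p_x + p_y·(y/x)) and y* = (y/x)·x*.
Numerically y/x = 0.770255, so x* = 86/(5.5 + 3·0.770255) = 11.0104 and y* = 0.770255·11.0104 = 8.4808.
Expenditure on x: 5.5·11.0104 = 60.5575; share = 0.7042.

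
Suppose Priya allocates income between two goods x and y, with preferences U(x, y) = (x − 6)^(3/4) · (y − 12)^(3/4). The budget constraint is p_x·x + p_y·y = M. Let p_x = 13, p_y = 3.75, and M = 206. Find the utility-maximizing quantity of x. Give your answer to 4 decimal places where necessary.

x* = 9.1923

This is Cobb-Douglas in (x−6, y−12): tangency gives 0.75·p_y·(y−12) = 0.75·p_x·(x−6).
After buying the subsistence bundle (6, 12), a share 0.5 of the remaining income goes to x: x* = 6 + 0.5·(M − 6p_x − 12p_y)/p_x.
Discretionary income = 206 − 6·13 − 12·3.75 = 83; x* = 6 + 0.5·83/13 = 9.1923.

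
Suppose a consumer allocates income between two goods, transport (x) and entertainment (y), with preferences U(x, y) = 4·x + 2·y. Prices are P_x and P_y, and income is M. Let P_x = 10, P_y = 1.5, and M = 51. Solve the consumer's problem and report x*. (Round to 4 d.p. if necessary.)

Linear utility — the consumer picks whichever good has higher MU/price: 4/10 = 0.4 vs 2/1.5 = 1.3333.
y gives more utility per dollar, so spend all income on y: y* = M/P_y, x* = 0.
Numerically: x* = 0, y* = 34.

x* = 0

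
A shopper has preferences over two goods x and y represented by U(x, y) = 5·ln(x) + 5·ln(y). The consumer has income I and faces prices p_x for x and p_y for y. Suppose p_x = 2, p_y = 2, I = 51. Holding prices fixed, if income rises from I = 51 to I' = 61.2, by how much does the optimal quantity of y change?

Δy* = 2.55

The MRS is y/x. Set MRS = p_x/p_y.
Rearranging, p_y·y = p_x·x. Substituting into the budget gives p_x·x·(1 + 1) = I.
Demand: x*(p_x,p_y,I) = 0.5·I/p_x and y* = 0.5·I/p_y.
At p_x=2, p_y=2, I=51: y* = 0.5·51/2 = 12.75.
At I' = 61.2: y* = 15.3. Change: 15.3 − 12.75 = 2.55.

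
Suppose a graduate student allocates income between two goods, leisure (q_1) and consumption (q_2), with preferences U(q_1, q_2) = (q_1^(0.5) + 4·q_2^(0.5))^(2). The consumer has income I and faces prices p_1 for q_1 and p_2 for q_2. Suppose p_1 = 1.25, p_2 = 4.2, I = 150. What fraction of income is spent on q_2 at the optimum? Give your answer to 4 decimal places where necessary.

From the CES first-order condition, (1/4)·(q_2/q_1)^(0.5) = p_1/p_2.
Solve for the ratio: q_2/q_1 = [4·p_1/p_2]^(2).
Substitute q_2 = (q_2/q_1)·q_1 into the budget: q_1* = I/(p_1 + p_2·(q_2/q_1)).
Numerically q_2/q_1 = 1.417234, so q_1* = 150/(1.25 + 4.2·1.417234) = 20.8264 and q_2* = 1.417234·20.8264 = 29.5159.
Expenditure on q_2: 4.2·29.5159 = 123.9669; share = 0.8264.

share on q_2 = 0.8264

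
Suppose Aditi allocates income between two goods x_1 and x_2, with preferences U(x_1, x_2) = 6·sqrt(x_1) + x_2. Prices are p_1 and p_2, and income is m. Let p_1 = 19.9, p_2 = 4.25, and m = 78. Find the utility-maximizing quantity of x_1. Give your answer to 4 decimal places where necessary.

x_1* = 0.4105

Solve: √x_1 = 3·p_2/p_1, so x_1*(p_1,p_2) = (3·p_2/p_1)², and x_2* = (m − p_1·x_1*)/p_2.
Plugging in: x_1* = (3·4.25/19.9)² = 0.4105.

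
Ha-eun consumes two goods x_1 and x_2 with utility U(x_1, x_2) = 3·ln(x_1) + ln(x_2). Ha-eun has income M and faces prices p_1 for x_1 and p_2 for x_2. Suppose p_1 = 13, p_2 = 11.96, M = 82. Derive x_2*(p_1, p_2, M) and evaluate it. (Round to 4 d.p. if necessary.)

Demand: x_1*(p_1,p_2,M) = 0.75·M/p_1 and x_2* = 0.25·M/p_2.
At p_1=13, p_2=11.96, M=82: x_2* = 0.25·82/11.96 = 1.714.

x_2* = 1.714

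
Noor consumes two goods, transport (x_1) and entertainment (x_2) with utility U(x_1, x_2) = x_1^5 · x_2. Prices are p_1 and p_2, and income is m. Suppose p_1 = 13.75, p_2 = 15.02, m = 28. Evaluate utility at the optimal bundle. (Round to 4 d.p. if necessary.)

The MRS is 5·x_2/x_1. Set MRS = p_1/p_2.
So 5·p_2·x_2 = p_1·x_1; combined with the budget, a share 5/6 of income goes to x_1.
Demand: x_1*(p_1,p_2,m) = 5/6·m/p_1 and x_2* = 1/6·m/p_2.
At p_1=13.75, p_2=15.02, m=28: x_1* = 5/6·28/13.75 = 1.697, x_2* = 0.3107.
Utility at the optimum: U(1.697, 0.3107) = 4.3723.

V = 4.3723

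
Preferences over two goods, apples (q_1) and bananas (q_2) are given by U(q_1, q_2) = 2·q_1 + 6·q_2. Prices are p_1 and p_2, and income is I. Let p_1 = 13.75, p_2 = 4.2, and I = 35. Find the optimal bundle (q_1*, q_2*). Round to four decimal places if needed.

Linear utility — the consumer picks whichever good has higher MU/price: 2/13.75 = 0.1455 vs 6/4.2 = 1.4286.
q_2 gives more utility per dollar, so spend all income on q_2: q_2* = I/p_2, q_1* = 0.
Numerically: q_1* = 0, q_2* = 8.3333.

q_1* = 0, q_2* = 8.3333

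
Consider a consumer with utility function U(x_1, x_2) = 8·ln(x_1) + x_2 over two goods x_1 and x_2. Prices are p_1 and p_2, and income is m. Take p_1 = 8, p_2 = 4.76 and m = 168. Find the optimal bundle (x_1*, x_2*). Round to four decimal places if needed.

x_1* = 4.76, x_2* = 27.2941

Set MRS = p_1/p_2: (8/x_1)/1 = p_1/p_2.
So x_1*(p_1,p_2) = 8·p_2/p_1, independent of income; and x_2* = (m − 8·p_2)/p_2.
At the given prices: x_1* = 8·4.76/8 = 4.76, and x_2* = 27.2941.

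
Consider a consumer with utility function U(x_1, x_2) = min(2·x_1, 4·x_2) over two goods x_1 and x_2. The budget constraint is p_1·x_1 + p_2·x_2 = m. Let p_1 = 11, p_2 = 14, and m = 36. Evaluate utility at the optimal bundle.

With perfect complements, no substitution: consume in ratio x_1:x_2 = 4:2.
Budget: p_1·x_1 + p_2·(1/2)·x_1 = m, so (4·p_1 + 2·p_2)·x_1 = 4·m.
Demand: x_1*(p_1,p_2,m) = 4·m/(4·p_1 + 2·p_2), x_2* = 2·m/(4·p_1 + 2·p_2).
Here 4·11 + 2·14 = 72, giving x_1* = 2 and x_2* = 1.
Utility at the optimum: U(2, 1) = 4.

V = 4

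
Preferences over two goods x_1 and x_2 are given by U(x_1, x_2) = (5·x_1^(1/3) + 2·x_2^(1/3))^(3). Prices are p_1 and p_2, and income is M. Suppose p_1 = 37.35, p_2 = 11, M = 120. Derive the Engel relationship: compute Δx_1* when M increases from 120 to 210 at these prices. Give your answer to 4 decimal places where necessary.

Δx_1* = 1.6435

With the ratio pinned down, the budget gives x_1* = M/(p_1 + p_2·(x_2/x_1)) and x_2* = (x_2/x_1)·x_1*.
Numerically x_2/x_1 = 1.582839, so x_1* = 120/(37.35 + 11·1.582839) = 2.1913.
At M' = 210: x_1* = 3.8348. Change: 3.8348 − 2.1913 = 1.6435.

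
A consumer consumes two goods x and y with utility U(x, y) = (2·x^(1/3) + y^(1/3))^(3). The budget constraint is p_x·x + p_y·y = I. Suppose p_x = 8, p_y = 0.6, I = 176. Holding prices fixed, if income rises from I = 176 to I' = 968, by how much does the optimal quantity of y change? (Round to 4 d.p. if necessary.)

Δy* = 743.831

MRS = MU_x/MU_y = 2·(y/x)^(2/3). Set equal to p_x/p_y.
Hence y/x = ((1/2)·p_x/p_y)^(1/(2/3)), i.e. raised to the 1.5 power.
With the ratio pinned down, the budget gives x* = I/(p_x + p_y·(y/x)) and y* = (y/x)·x*.
Numerically y/x = 17.213259, so x* = 176/(8 + 0.6·17.213259) = 9.6028 and y* = 17.213259·9.6028 = 165.2958.
At I' = 968: y* = 909.1268. Change: 909.1268 − 165.2958 = 743.831.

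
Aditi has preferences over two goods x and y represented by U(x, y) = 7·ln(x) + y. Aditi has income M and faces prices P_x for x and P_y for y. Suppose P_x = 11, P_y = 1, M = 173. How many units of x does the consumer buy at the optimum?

x* = 0.6364

MU_x = 7/x, MU_y = 1. Tangency: 7/x = P_x/P_y.
So x*(P_x,P_y) = 7·P_y/P_x, independent of income; and y* = (M − 7·P_y)/P_y.
At the given prices: x* = 7·1/11 = 0.6364.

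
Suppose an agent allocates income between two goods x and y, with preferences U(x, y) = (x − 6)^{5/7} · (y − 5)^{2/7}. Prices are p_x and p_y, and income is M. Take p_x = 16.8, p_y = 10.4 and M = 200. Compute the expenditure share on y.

MRS = (5/2)·(y−5)/(x−6). Tangency with p_x/p_y gives y−5 = (2/5)·(p_x/p_y)·(x−6).
After buying the subsistence bundle (6, 5), a share 5/7 of the remaining income goes to x: x* = 6 + 5/7·(M − 6p_x − 5p_y)/p_x.
Discretionary income = 200 − 6·16.8 − 5·10.4 = 47.2; x* = 6 + 5/7·47.2/16.8 = 8.0068; y* = 5 + 2/7·47.2/10.4 = 6.2967.
Expenditure on y: 10.4·6.2967 = 65.4857; share = 0.3274.

share on y = 0.3274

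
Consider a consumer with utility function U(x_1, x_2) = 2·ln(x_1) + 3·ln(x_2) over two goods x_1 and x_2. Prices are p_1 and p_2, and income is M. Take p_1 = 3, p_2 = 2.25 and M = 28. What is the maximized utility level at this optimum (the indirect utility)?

MU_x_1/MU_x_2 = (2·x_2)/(3·x_1); tangency sets this equal to p_1/p_2.
Rearranging, p_2·x_2 = (3/2)·p_1·x_1. Substituting into the budget gives p_1·x_1·(1 + (3/2)) = M.
Demand: x_1*(p_1,p_2,M) = 0.4·M/p_1 and x_2* = 0.6·M/p_2.
At p_1=3, p_2=2.25, M=28: x_1* = 0.4·28/3 = 3.7333, x_2* = 7.4667.
Utility at the optimum: U(3.7333, 7.4667) = 8.6659.

V = 8.6659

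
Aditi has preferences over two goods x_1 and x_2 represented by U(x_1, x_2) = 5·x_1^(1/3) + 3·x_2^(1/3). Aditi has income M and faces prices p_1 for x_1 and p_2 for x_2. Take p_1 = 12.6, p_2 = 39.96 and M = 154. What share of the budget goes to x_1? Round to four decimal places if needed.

share on x_1 = 0.793

MU_x_1 ∝ 5·x_1^(-2/3), MU_x_2 ∝ 3·x_2^(-2/3), so MRS = (5/3)·(x_2/x_1)^(2/3) = p_1/p_2.
Solve for the ratio: x_2/x_1 = [(3/5)·p_1/p_2]^(1.5).
With the ratio pinned down, the budget gives x_1* = M/(p_1 + p_2·(x_2/x_1)) and x_2* = (x_2/x_1)·x_1*.
Numerically x_2/x_1 = 0.08229, so x_1* = 154/(12.6 + 39.96·0.08229) = 9.6927 and x_2* = 0.08229·9.6927 = 0.7976.
Expenditure on x_1: 12.6·9.6927 = 122.1277; share = 0.793.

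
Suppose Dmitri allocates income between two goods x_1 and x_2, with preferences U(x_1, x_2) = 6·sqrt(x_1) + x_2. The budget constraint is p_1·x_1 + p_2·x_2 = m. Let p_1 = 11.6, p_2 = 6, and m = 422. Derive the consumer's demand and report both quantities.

x_1* = 2.4078, x_2* = 65.6782

Set MRS = p_1/p_2: 3·x_1^(−1/2) = p_1/p_2.
Thus x_1* = (3·p_2/p_1)² — independent of m — with the rest of income spent on x_2.
Plugging in: x_1* = (3·6/11.6)² = 2.4078, x_2* = 65.6782.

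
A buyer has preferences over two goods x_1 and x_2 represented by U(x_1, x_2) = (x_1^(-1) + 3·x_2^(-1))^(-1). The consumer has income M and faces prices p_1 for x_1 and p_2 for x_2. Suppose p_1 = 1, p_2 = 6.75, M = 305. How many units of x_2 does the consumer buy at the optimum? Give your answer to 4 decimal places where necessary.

From the CES first-order condition, (1/3)·(x_2/x_1)^(2) = p_1/p_2.
Solve for the ratio: x_2/x_1 = [3·p_1/p_2]^(0.5).
Substitute x_2 = (x_2/x_1)·x_1 into the budget: x_1* = M/(p_1 + p_2·(x_2/x_1)).
Numerically x_2/x_1 = 0.666667, so x_1* = 305/(1 + 6.75·0.666667) = 55.4545 and x_2* = 0.666667·55.4545 = 36.9697.

x_2* = 36.9697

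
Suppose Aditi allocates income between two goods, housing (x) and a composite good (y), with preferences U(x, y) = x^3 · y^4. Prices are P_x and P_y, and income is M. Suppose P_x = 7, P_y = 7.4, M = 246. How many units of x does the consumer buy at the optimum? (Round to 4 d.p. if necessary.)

x* = 15.0612

Demand: x*(P_x,P_y,M) = 3/7·M/P_x and y* = 4/7·M/P_y.
At P_x=7, P_y=7.4, M=246: x* = 3/7·246/7 = 15.0612.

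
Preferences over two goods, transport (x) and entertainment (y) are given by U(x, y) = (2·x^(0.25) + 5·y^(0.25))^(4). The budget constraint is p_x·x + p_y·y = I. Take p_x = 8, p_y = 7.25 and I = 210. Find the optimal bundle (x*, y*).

MU_x ∝ 2·x^(-0.75), MU_y ∝ 5·y^(-0.75), so MRS = (2/5)·(y/x)^(0.75) = p_x/p_y.
Solve for the ratio: y/x = [(5/2)·p_x/p_y]^(4/3).
Substitute y = (y/x)·x into the budget: x* = I/(p_x + p_y·(y/x)).
Numerically y/x = 3.868916, so x* = 210/(8 + 7.25·3.868916) = 5.8253 and y* = 3.868916·5.8253 = 22.5376.

x* = 5.8253, y* = 22.5376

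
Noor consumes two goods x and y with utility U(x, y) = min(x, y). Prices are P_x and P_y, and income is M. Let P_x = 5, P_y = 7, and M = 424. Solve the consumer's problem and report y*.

Here 5 + 7 = 12, giving y* = 35.3333.

y* = 35.3333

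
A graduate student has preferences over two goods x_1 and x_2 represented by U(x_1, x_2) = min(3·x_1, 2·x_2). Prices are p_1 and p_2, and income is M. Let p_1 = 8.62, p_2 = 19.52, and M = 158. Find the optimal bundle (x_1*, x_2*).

Leontief preferences: the optimum is at the kink where x_1/2 = x_2/3, i.e. x_2 = (3/2)·x_1.
Budget: p_1·x_1 + p_2·(3/2)·x_1 = M, so (2·p_1 + 3·p_2)·x_1 = 2·M.
Demand: x_1*(p_1,p_2,M) = 2·M/(2·p_1 + 3·p_2), x_2* = 3·M/(2·p_1 + 3·p_2).
Here 2·8.62 + 3·19.52 = 75.8, giving x_1* = 4.1689 and x_2* = 6.2533.

x_1* = 4.1689, x_2* = 6.2533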